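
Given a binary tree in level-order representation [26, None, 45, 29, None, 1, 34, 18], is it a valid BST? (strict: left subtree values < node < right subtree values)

Level-order array: [26, None, 45, 29, None, 1, 34, 18]
Validate using subtree bounds (lo, hi): at each node, require lo < value < hi,
then recurse left with hi=value and right with lo=value.
Preorder trace (stopping at first violation):
  at node 26 with bounds (-inf, +inf): OK
  at node 45 with bounds (26, +inf): OK
  at node 29 with bounds (26, 45): OK
  at node 1 with bounds (26, 29): VIOLATION
Node 1 violates its bound: not (26 < 1 < 29).
Result: Not a valid BST


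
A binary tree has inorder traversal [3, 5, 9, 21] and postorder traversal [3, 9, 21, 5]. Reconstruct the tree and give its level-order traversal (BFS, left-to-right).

Inorder:   [3, 5, 9, 21]
Postorder: [3, 9, 21, 5]
Algorithm: postorder visits root last, so walk postorder right-to-left;
each value is the root of the current inorder slice — split it at that
value, recurse on the right subtree first, then the left.
Recursive splits:
  root=5; inorder splits into left=[3], right=[9, 21]
  root=21; inorder splits into left=[9], right=[]
  root=9; inorder splits into left=[], right=[]
  root=3; inorder splits into left=[], right=[]
Reconstructed level-order: [5, 3, 21, 9]


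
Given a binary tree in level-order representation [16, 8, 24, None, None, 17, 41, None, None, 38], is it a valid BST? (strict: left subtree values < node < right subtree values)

Level-order array: [16, 8, 24, None, None, 17, 41, None, None, 38]
Validate using subtree bounds (lo, hi): at each node, require lo < value < hi,
then recurse left with hi=value and right with lo=value.
Preorder trace (stopping at first violation):
  at node 16 with bounds (-inf, +inf): OK
  at node 8 with bounds (-inf, 16): OK
  at node 24 with bounds (16, +inf): OK
  at node 17 with bounds (16, 24): OK
  at node 41 with bounds (24, +inf): OK
  at node 38 with bounds (24, 41): OK
No violation found at any node.
Result: Valid BST


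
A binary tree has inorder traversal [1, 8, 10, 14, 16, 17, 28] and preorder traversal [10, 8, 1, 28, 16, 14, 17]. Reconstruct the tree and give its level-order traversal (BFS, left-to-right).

Inorder:  [1, 8, 10, 14, 16, 17, 28]
Preorder: [10, 8, 1, 28, 16, 14, 17]
Algorithm: preorder visits root first, so consume preorder in order;
for each root, split the current inorder slice at that value into
left-subtree inorder and right-subtree inorder, then recurse.
Recursive splits:
  root=10; inorder splits into left=[1, 8], right=[14, 16, 17, 28]
  root=8; inorder splits into left=[1], right=[]
  root=1; inorder splits into left=[], right=[]
  root=28; inorder splits into left=[14, 16, 17], right=[]
  root=16; inorder splits into left=[14], right=[17]
  root=14; inorder splits into left=[], right=[]
  root=17; inorder splits into left=[], right=[]
Reconstructed level-order: [10, 8, 28, 1, 16, 14, 17]


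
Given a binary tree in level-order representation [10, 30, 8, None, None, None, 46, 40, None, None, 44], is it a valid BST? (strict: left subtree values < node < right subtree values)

Level-order array: [10, 30, 8, None, None, None, 46, 40, None, None, 44]
Validate using subtree bounds (lo, hi): at each node, require lo < value < hi,
then recurse left with hi=value and right with lo=value.
Preorder trace (stopping at first violation):
  at node 10 with bounds (-inf, +inf): OK
  at node 30 with bounds (-inf, 10): VIOLATION
Node 30 violates its bound: not (-inf < 30 < 10).
Result: Not a valid BST


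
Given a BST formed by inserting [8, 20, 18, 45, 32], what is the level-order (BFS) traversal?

Tree insertion order: [8, 20, 18, 45, 32]
Tree (level-order array): [8, None, 20, 18, 45, None, None, 32]
BFS from the root, enqueuing left then right child of each popped node:
  queue [8] -> pop 8, enqueue [20], visited so far: [8]
  queue [20] -> pop 20, enqueue [18, 45], visited so far: [8, 20]
  queue [18, 45] -> pop 18, enqueue [none], visited so far: [8, 20, 18]
  queue [45] -> pop 45, enqueue [32], visited so far: [8, 20, 18, 45]
  queue [32] -> pop 32, enqueue [none], visited so far: [8, 20, 18, 45, 32]
Result: [8, 20, 18, 45, 32]


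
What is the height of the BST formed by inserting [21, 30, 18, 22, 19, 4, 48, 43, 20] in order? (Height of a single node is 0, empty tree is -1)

Insertion order: [21, 30, 18, 22, 19, 4, 48, 43, 20]
Tree (level-order array): [21, 18, 30, 4, 19, 22, 48, None, None, None, 20, None, None, 43]
Compute height bottom-up (empty subtree = -1):
  height(4) = 1 + max(-1, -1) = 0
  height(20) = 1 + max(-1, -1) = 0
  height(19) = 1 + max(-1, 0) = 1
  height(18) = 1 + max(0, 1) = 2
  height(22) = 1 + max(-1, -1) = 0
  height(43) = 1 + max(-1, -1) = 0
  height(48) = 1 + max(0, -1) = 1
  height(30) = 1 + max(0, 1) = 2
  height(21) = 1 + max(2, 2) = 3
Height = 3


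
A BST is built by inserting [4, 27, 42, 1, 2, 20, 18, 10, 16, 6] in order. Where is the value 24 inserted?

Starting tree (level order): [4, 1, 27, None, 2, 20, 42, None, None, 18, None, None, None, 10, None, 6, 16]
Insertion path: 4 -> 27 -> 20
Result: insert 24 as right child of 20
Final tree (level order): [4, 1, 27, None, 2, 20, 42, None, None, 18, 24, None, None, 10, None, None, None, 6, 16]


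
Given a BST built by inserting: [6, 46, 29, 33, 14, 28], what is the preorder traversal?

Tree insertion order: [6, 46, 29, 33, 14, 28]
Tree (level-order array): [6, None, 46, 29, None, 14, 33, None, 28]
Preorder traversal: [6, 46, 29, 14, 28, 33]


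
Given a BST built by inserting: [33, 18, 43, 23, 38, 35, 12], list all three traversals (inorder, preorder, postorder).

Tree insertion order: [33, 18, 43, 23, 38, 35, 12]
Tree (level-order array): [33, 18, 43, 12, 23, 38, None, None, None, None, None, 35]
Inorder (L, root, R): [12, 18, 23, 33, 35, 38, 43]
Preorder (root, L, R): [33, 18, 12, 23, 43, 38, 35]
Postorder (L, R, root): [12, 23, 18, 35, 38, 43, 33]


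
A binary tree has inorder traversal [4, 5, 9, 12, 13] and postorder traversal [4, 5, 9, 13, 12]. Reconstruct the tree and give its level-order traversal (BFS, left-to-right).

Inorder:   [4, 5, 9, 12, 13]
Postorder: [4, 5, 9, 13, 12]
Algorithm: postorder visits root last, so walk postorder right-to-left;
each value is the root of the current inorder slice — split it at that
value, recurse on the right subtree first, then the left.
Recursive splits:
  root=12; inorder splits into left=[4, 5, 9], right=[13]
  root=13; inorder splits into left=[], right=[]
  root=9; inorder splits into left=[4, 5], right=[]
  root=5; inorder splits into left=[4], right=[]
  root=4; inorder splits into left=[], right=[]
Reconstructed level-order: [12, 9, 13, 5, 4]


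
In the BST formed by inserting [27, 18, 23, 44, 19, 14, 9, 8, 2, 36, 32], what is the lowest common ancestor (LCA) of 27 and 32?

Tree insertion order: [27, 18, 23, 44, 19, 14, 9, 8, 2, 36, 32]
Tree (level-order array): [27, 18, 44, 14, 23, 36, None, 9, None, 19, None, 32, None, 8, None, None, None, None, None, 2]
In a BST, the LCA of p=27, q=32 is the first node v on the
root-to-leaf path with p <= v <= q (go left if both < v, right if both > v).
Walk from root:
  at 27: 27 <= 27 <= 32, this is the LCA
LCA = 27


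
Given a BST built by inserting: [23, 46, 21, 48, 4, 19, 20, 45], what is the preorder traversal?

Tree insertion order: [23, 46, 21, 48, 4, 19, 20, 45]
Tree (level-order array): [23, 21, 46, 4, None, 45, 48, None, 19, None, None, None, None, None, 20]
Preorder traversal: [23, 21, 4, 19, 20, 46, 45, 48]


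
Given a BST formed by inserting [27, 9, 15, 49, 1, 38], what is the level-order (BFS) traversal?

Tree insertion order: [27, 9, 15, 49, 1, 38]
Tree (level-order array): [27, 9, 49, 1, 15, 38]
BFS from the root, enqueuing left then right child of each popped node:
  queue [27] -> pop 27, enqueue [9, 49], visited so far: [27]
  queue [9, 49] -> pop 9, enqueue [1, 15], visited so far: [27, 9]
  queue [49, 1, 15] -> pop 49, enqueue [38], visited so far: [27, 9, 49]
  queue [1, 15, 38] -> pop 1, enqueue [none], visited so far: [27, 9, 49, 1]
  queue [15, 38] -> pop 15, enqueue [none], visited so far: [27, 9, 49, 1, 15]
  queue [38] -> pop 38, enqueue [none], visited so far: [27, 9, 49, 1, 15, 38]
Result: [27, 9, 49, 1, 15, 38]


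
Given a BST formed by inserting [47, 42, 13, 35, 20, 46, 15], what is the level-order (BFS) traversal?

Tree insertion order: [47, 42, 13, 35, 20, 46, 15]
Tree (level-order array): [47, 42, None, 13, 46, None, 35, None, None, 20, None, 15]
BFS from the root, enqueuing left then right child of each popped node:
  queue [47] -> pop 47, enqueue [42], visited so far: [47]
  queue [42] -> pop 42, enqueue [13, 46], visited so far: [47, 42]
  queue [13, 46] -> pop 13, enqueue [35], visited so far: [47, 42, 13]
  queue [46, 35] -> pop 46, enqueue [none], visited so far: [47, 42, 13, 46]
  queue [35] -> pop 35, enqueue [20], visited so far: [47, 42, 13, 46, 35]
  queue [20] -> pop 20, enqueue [15], visited so far: [47, 42, 13, 46, 35, 20]
  queue [15] -> pop 15, enqueue [none], visited so far: [47, 42, 13, 46, 35, 20, 15]
Result: [47, 42, 13, 46, 35, 20, 15]


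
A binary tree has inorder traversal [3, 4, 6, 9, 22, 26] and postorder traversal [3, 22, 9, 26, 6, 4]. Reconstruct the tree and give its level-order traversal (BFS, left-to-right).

Inorder:   [3, 4, 6, 9, 22, 26]
Postorder: [3, 22, 9, 26, 6, 4]
Algorithm: postorder visits root last, so walk postorder right-to-left;
each value is the root of the current inorder slice — split it at that
value, recurse on the right subtree first, then the left.
Recursive splits:
  root=4; inorder splits into left=[3], right=[6, 9, 22, 26]
  root=6; inorder splits into left=[], right=[9, 22, 26]
  root=26; inorder splits into left=[9, 22], right=[]
  root=9; inorder splits into left=[], right=[22]
  root=22; inorder splits into left=[], right=[]
  root=3; inorder splits into left=[], right=[]
Reconstructed level-order: [4, 3, 6, 26, 9, 22]


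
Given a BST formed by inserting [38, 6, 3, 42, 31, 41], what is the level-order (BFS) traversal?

Tree insertion order: [38, 6, 3, 42, 31, 41]
Tree (level-order array): [38, 6, 42, 3, 31, 41]
BFS from the root, enqueuing left then right child of each popped node:
  queue [38] -> pop 38, enqueue [6, 42], visited so far: [38]
  queue [6, 42] -> pop 6, enqueue [3, 31], visited so far: [38, 6]
  queue [42, 3, 31] -> pop 42, enqueue [41], visited so far: [38, 6, 42]
  queue [3, 31, 41] -> pop 3, enqueue [none], visited so far: [38, 6, 42, 3]
  queue [31, 41] -> pop 31, enqueue [none], visited so far: [38, 6, 42, 3, 31]
  queue [41] -> pop 41, enqueue [none], visited so far: [38, 6, 42, 3, 31, 41]
Result: [38, 6, 42, 3, 31, 41]


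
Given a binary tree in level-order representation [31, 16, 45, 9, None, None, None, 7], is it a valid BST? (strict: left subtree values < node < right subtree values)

Level-order array: [31, 16, 45, 9, None, None, None, 7]
Validate using subtree bounds (lo, hi): at each node, require lo < value < hi,
then recurse left with hi=value and right with lo=value.
Preorder trace (stopping at first violation):
  at node 31 with bounds (-inf, +inf): OK
  at node 16 with bounds (-inf, 31): OK
  at node 9 with bounds (-inf, 16): OK
  at node 7 with bounds (-inf, 9): OK
  at node 45 with bounds (31, +inf): OK
No violation found at any node.
Result: Valid BST


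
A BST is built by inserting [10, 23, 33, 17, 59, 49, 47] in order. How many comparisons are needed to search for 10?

Search path for 10: 10
Found: True
Comparisons: 1


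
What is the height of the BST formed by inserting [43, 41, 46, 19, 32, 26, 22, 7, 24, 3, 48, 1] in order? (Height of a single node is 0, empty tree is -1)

Insertion order: [43, 41, 46, 19, 32, 26, 22, 7, 24, 3, 48, 1]
Tree (level-order array): [43, 41, 46, 19, None, None, 48, 7, 32, None, None, 3, None, 26, None, 1, None, 22, None, None, None, None, 24]
Compute height bottom-up (empty subtree = -1):
  height(1) = 1 + max(-1, -1) = 0
  height(3) = 1 + max(0, -1) = 1
  height(7) = 1 + max(1, -1) = 2
  height(24) = 1 + max(-1, -1) = 0
  height(22) = 1 + max(-1, 0) = 1
  height(26) = 1 + max(1, -1) = 2
  height(32) = 1 + max(2, -1) = 3
  height(19) = 1 + max(2, 3) = 4
  height(41) = 1 + max(4, -1) = 5
  height(48) = 1 + max(-1, -1) = 0
  height(46) = 1 + max(-1, 0) = 1
  height(43) = 1 + max(5, 1) = 6
Height = 6


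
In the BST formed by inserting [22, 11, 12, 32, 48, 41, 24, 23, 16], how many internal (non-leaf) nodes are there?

Tree built from: [22, 11, 12, 32, 48, 41, 24, 23, 16]
Tree (level-order array): [22, 11, 32, None, 12, 24, 48, None, 16, 23, None, 41]
Rule: An internal node has at least one child.
Per-node child counts:
  node 22: 2 child(ren)
  node 11: 1 child(ren)
  node 12: 1 child(ren)
  node 16: 0 child(ren)
  node 32: 2 child(ren)
  node 24: 1 child(ren)
  node 23: 0 child(ren)
  node 48: 1 child(ren)
  node 41: 0 child(ren)
Matching nodes: [22, 11, 12, 32, 24, 48]
Count of internal (non-leaf) nodes: 6


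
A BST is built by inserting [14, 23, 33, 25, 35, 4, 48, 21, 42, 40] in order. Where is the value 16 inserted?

Starting tree (level order): [14, 4, 23, None, None, 21, 33, None, None, 25, 35, None, None, None, 48, 42, None, 40]
Insertion path: 14 -> 23 -> 21
Result: insert 16 as left child of 21
Final tree (level order): [14, 4, 23, None, None, 21, 33, 16, None, 25, 35, None, None, None, None, None, 48, 42, None, 40]


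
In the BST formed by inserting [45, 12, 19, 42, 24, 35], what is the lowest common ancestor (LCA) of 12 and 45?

Tree insertion order: [45, 12, 19, 42, 24, 35]
Tree (level-order array): [45, 12, None, None, 19, None, 42, 24, None, None, 35]
In a BST, the LCA of p=12, q=45 is the first node v on the
root-to-leaf path with p <= v <= q (go left if both < v, right if both > v).
Walk from root:
  at 45: 12 <= 45 <= 45, this is the LCA
LCA = 45


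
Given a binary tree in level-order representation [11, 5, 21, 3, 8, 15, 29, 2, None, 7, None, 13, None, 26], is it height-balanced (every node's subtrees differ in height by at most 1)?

Tree (level-order array): [11, 5, 21, 3, 8, 15, 29, 2, None, 7, None, 13, None, 26]
Definition: a tree is height-balanced if, at every node, |h(left) - h(right)| <= 1 (empty subtree has height -1).
Bottom-up per-node check:
  node 2: h_left=-1, h_right=-1, diff=0 [OK], height=0
  node 3: h_left=0, h_right=-1, diff=1 [OK], height=1
  node 7: h_left=-1, h_right=-1, diff=0 [OK], height=0
  node 8: h_left=0, h_right=-1, diff=1 [OK], height=1
  node 5: h_left=1, h_right=1, diff=0 [OK], height=2
  node 13: h_left=-1, h_right=-1, diff=0 [OK], height=0
  node 15: h_left=0, h_right=-1, diff=1 [OK], height=1
  node 26: h_left=-1, h_right=-1, diff=0 [OK], height=0
  node 29: h_left=0, h_right=-1, diff=1 [OK], height=1
  node 21: h_left=1, h_right=1, diff=0 [OK], height=2
  node 11: h_left=2, h_right=2, diff=0 [OK], height=3
All nodes satisfy the balance condition.
Result: Balanced


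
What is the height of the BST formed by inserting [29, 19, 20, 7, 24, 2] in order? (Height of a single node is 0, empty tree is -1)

Insertion order: [29, 19, 20, 7, 24, 2]
Tree (level-order array): [29, 19, None, 7, 20, 2, None, None, 24]
Compute height bottom-up (empty subtree = -1):
  height(2) = 1 + max(-1, -1) = 0
  height(7) = 1 + max(0, -1) = 1
  height(24) = 1 + max(-1, -1) = 0
  height(20) = 1 + max(-1, 0) = 1
  height(19) = 1 + max(1, 1) = 2
  height(29) = 1 + max(2, -1) = 3
Height = 3


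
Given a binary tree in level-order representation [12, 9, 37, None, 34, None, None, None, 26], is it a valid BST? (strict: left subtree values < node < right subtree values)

Level-order array: [12, 9, 37, None, 34, None, None, None, 26]
Validate using subtree bounds (lo, hi): at each node, require lo < value < hi,
then recurse left with hi=value and right with lo=value.
Preorder trace (stopping at first violation):
  at node 12 with bounds (-inf, +inf): OK
  at node 9 with bounds (-inf, 12): OK
  at node 34 with bounds (9, 12): VIOLATION
Node 34 violates its bound: not (9 < 34 < 12).
Result: Not a valid BST


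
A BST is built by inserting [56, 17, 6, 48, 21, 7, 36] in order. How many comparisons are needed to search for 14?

Search path for 14: 56 -> 17 -> 6 -> 7
Found: False
Comparisons: 4


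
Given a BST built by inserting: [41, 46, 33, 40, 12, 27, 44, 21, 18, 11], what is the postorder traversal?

Tree insertion order: [41, 46, 33, 40, 12, 27, 44, 21, 18, 11]
Tree (level-order array): [41, 33, 46, 12, 40, 44, None, 11, 27, None, None, None, None, None, None, 21, None, 18]
Postorder traversal: [11, 18, 21, 27, 12, 40, 33, 44, 46, 41]


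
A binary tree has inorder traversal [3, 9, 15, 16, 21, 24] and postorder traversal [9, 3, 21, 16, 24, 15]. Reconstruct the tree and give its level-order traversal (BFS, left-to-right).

Inorder:   [3, 9, 15, 16, 21, 24]
Postorder: [9, 3, 21, 16, 24, 15]
Algorithm: postorder visits root last, so walk postorder right-to-left;
each value is the root of the current inorder slice — split it at that
value, recurse on the right subtree first, then the left.
Recursive splits:
  root=15; inorder splits into left=[3, 9], right=[16, 21, 24]
  root=24; inorder splits into left=[16, 21], right=[]
  root=16; inorder splits into left=[], right=[21]
  root=21; inorder splits into left=[], right=[]
  root=3; inorder splits into left=[], right=[9]
  root=9; inorder splits into left=[], right=[]
Reconstructed level-order: [15, 3, 24, 9, 16, 21]


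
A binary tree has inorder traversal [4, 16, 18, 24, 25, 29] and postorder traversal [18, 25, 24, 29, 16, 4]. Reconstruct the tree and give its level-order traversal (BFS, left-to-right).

Inorder:   [4, 16, 18, 24, 25, 29]
Postorder: [18, 25, 24, 29, 16, 4]
Algorithm: postorder visits root last, so walk postorder right-to-left;
each value is the root of the current inorder slice — split it at that
value, recurse on the right subtree first, then the left.
Recursive splits:
  root=4; inorder splits into left=[], right=[16, 18, 24, 25, 29]
  root=16; inorder splits into left=[], right=[18, 24, 25, 29]
  root=29; inorder splits into left=[18, 24, 25], right=[]
  root=24; inorder splits into left=[18], right=[25]
  root=25; inorder splits into left=[], right=[]
  root=18; inorder splits into left=[], right=[]
Reconstructed level-order: [4, 16, 29, 24, 18, 25]


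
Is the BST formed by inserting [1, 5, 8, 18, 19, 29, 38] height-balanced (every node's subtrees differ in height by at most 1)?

Tree (level-order array): [1, None, 5, None, 8, None, 18, None, 19, None, 29, None, 38]
Definition: a tree is height-balanced if, at every node, |h(left) - h(right)| <= 1 (empty subtree has height -1).
Bottom-up per-node check:
  node 38: h_left=-1, h_right=-1, diff=0 [OK], height=0
  node 29: h_left=-1, h_right=0, diff=1 [OK], height=1
  node 19: h_left=-1, h_right=1, diff=2 [FAIL (|-1-1|=2 > 1)], height=2
  node 18: h_left=-1, h_right=2, diff=3 [FAIL (|-1-2|=3 > 1)], height=3
  node 8: h_left=-1, h_right=3, diff=4 [FAIL (|-1-3|=4 > 1)], height=4
  node 5: h_left=-1, h_right=4, diff=5 [FAIL (|-1-4|=5 > 1)], height=5
  node 1: h_left=-1, h_right=5, diff=6 [FAIL (|-1-5|=6 > 1)], height=6
Node 19 violates the condition: |-1 - 1| = 2 > 1.
Result: Not balanced


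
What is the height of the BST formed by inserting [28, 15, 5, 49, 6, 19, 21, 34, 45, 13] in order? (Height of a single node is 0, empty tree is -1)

Insertion order: [28, 15, 5, 49, 6, 19, 21, 34, 45, 13]
Tree (level-order array): [28, 15, 49, 5, 19, 34, None, None, 6, None, 21, None, 45, None, 13]
Compute height bottom-up (empty subtree = -1):
  height(13) = 1 + max(-1, -1) = 0
  height(6) = 1 + max(-1, 0) = 1
  height(5) = 1 + max(-1, 1) = 2
  height(21) = 1 + max(-1, -1) = 0
  height(19) = 1 + max(-1, 0) = 1
  height(15) = 1 + max(2, 1) = 3
  height(45) = 1 + max(-1, -1) = 0
  height(34) = 1 + max(-1, 0) = 1
  height(49) = 1 + max(1, -1) = 2
  height(28) = 1 + max(3, 2) = 4
Height = 4


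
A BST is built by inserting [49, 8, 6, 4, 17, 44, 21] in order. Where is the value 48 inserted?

Starting tree (level order): [49, 8, None, 6, 17, 4, None, None, 44, None, None, 21]
Insertion path: 49 -> 8 -> 17 -> 44
Result: insert 48 as right child of 44
Final tree (level order): [49, 8, None, 6, 17, 4, None, None, 44, None, None, 21, 48]


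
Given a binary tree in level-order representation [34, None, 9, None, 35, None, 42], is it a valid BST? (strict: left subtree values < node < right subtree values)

Level-order array: [34, None, 9, None, 35, None, 42]
Validate using subtree bounds (lo, hi): at each node, require lo < value < hi,
then recurse left with hi=value and right with lo=value.
Preorder trace (stopping at first violation):
  at node 34 with bounds (-inf, +inf): OK
  at node 9 with bounds (34, +inf): VIOLATION
Node 9 violates its bound: not (34 < 9 < +inf).
Result: Not a valid BST


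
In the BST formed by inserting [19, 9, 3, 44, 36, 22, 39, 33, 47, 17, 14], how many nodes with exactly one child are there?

Tree built from: [19, 9, 3, 44, 36, 22, 39, 33, 47, 17, 14]
Tree (level-order array): [19, 9, 44, 3, 17, 36, 47, None, None, 14, None, 22, 39, None, None, None, None, None, 33]
Rule: These are nodes with exactly 1 non-null child.
Per-node child counts:
  node 19: 2 child(ren)
  node 9: 2 child(ren)
  node 3: 0 child(ren)
  node 17: 1 child(ren)
  node 14: 0 child(ren)
  node 44: 2 child(ren)
  node 36: 2 child(ren)
  node 22: 1 child(ren)
  node 33: 0 child(ren)
  node 39: 0 child(ren)
  node 47: 0 child(ren)
Matching nodes: [17, 22]
Count of nodes with exactly one child: 2


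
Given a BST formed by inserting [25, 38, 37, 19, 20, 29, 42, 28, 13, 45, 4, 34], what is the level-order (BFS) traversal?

Tree insertion order: [25, 38, 37, 19, 20, 29, 42, 28, 13, 45, 4, 34]
Tree (level-order array): [25, 19, 38, 13, 20, 37, 42, 4, None, None, None, 29, None, None, 45, None, None, 28, 34]
BFS from the root, enqueuing left then right child of each popped node:
  queue [25] -> pop 25, enqueue [19, 38], visited so far: [25]
  queue [19, 38] -> pop 19, enqueue [13, 20], visited so far: [25, 19]
  queue [38, 13, 20] -> pop 38, enqueue [37, 42], visited so far: [25, 19, 38]
  queue [13, 20, 37, 42] -> pop 13, enqueue [4], visited so far: [25, 19, 38, 13]
  queue [20, 37, 42, 4] -> pop 20, enqueue [none], visited so far: [25, 19, 38, 13, 20]
  queue [37, 42, 4] -> pop 37, enqueue [29], visited so far: [25, 19, 38, 13, 20, 37]
  queue [42, 4, 29] -> pop 42, enqueue [45], visited so far: [25, 19, 38, 13, 20, 37, 42]
  queue [4, 29, 45] -> pop 4, enqueue [none], visited so far: [25, 19, 38, 13, 20, 37, 42, 4]
  queue [29, 45] -> pop 29, enqueue [28, 34], visited so far: [25, 19, 38, 13, 20, 37, 42, 4, 29]
  queue [45, 28, 34] -> pop 45, enqueue [none], visited so far: [25, 19, 38, 13, 20, 37, 42, 4, 29, 45]
  queue [28, 34] -> pop 28, enqueue [none], visited so far: [25, 19, 38, 13, 20, 37, 42, 4, 29, 45, 28]
  queue [34] -> pop 34, enqueue [none], visited so far: [25, 19, 38, 13, 20, 37, 42, 4, 29, 45, 28, 34]
Result: [25, 19, 38, 13, 20, 37, 42, 4, 29, 45, 28, 34]


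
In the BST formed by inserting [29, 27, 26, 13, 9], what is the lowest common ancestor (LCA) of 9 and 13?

Tree insertion order: [29, 27, 26, 13, 9]
Tree (level-order array): [29, 27, None, 26, None, 13, None, 9]
In a BST, the LCA of p=9, q=13 is the first node v on the
root-to-leaf path with p <= v <= q (go left if both < v, right if both > v).
Walk from root:
  at 29: both 9 and 13 < 29, go left
  at 27: both 9 and 13 < 27, go left
  at 26: both 9 and 13 < 26, go left
  at 13: 9 <= 13 <= 13, this is the LCA
LCA = 13


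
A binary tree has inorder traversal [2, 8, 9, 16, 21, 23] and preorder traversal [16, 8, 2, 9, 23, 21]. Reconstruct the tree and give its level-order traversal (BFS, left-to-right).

Inorder:  [2, 8, 9, 16, 21, 23]
Preorder: [16, 8, 2, 9, 23, 21]
Algorithm: preorder visits root first, so consume preorder in order;
for each root, split the current inorder slice at that value into
left-subtree inorder and right-subtree inorder, then recurse.
Recursive splits:
  root=16; inorder splits into left=[2, 8, 9], right=[21, 23]
  root=8; inorder splits into left=[2], right=[9]
  root=2; inorder splits into left=[], right=[]
  root=9; inorder splits into left=[], right=[]
  root=23; inorder splits into left=[21], right=[]
  root=21; inorder splits into left=[], right=[]
Reconstructed level-order: [16, 8, 23, 2, 9, 21]


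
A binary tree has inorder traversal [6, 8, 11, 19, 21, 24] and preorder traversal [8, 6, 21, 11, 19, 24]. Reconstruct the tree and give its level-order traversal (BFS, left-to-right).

Inorder:  [6, 8, 11, 19, 21, 24]
Preorder: [8, 6, 21, 11, 19, 24]
Algorithm: preorder visits root first, so consume preorder in order;
for each root, split the current inorder slice at that value into
left-subtree inorder and right-subtree inorder, then recurse.
Recursive splits:
  root=8; inorder splits into left=[6], right=[11, 19, 21, 24]
  root=6; inorder splits into left=[], right=[]
  root=21; inorder splits into left=[11, 19], right=[24]
  root=11; inorder splits into left=[], right=[19]
  root=19; inorder splits into left=[], right=[]
  root=24; inorder splits into left=[], right=[]
Reconstructed level-order: [8, 6, 21, 11, 24, 19]


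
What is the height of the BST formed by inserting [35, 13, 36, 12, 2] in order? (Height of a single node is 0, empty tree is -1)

Insertion order: [35, 13, 36, 12, 2]
Tree (level-order array): [35, 13, 36, 12, None, None, None, 2]
Compute height bottom-up (empty subtree = -1):
  height(2) = 1 + max(-1, -1) = 0
  height(12) = 1 + max(0, -1) = 1
  height(13) = 1 + max(1, -1) = 2
  height(36) = 1 + max(-1, -1) = 0
  height(35) = 1 + max(2, 0) = 3
Height = 3


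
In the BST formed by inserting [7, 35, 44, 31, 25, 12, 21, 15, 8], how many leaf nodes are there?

Tree built from: [7, 35, 44, 31, 25, 12, 21, 15, 8]
Tree (level-order array): [7, None, 35, 31, 44, 25, None, None, None, 12, None, 8, 21, None, None, 15]
Rule: A leaf has 0 children.
Per-node child counts:
  node 7: 1 child(ren)
  node 35: 2 child(ren)
  node 31: 1 child(ren)
  node 25: 1 child(ren)
  node 12: 2 child(ren)
  node 8: 0 child(ren)
  node 21: 1 child(ren)
  node 15: 0 child(ren)
  node 44: 0 child(ren)
Matching nodes: [8, 15, 44]
Count of leaf nodes: 3


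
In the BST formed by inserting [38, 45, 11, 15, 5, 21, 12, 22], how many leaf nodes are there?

Tree built from: [38, 45, 11, 15, 5, 21, 12, 22]
Tree (level-order array): [38, 11, 45, 5, 15, None, None, None, None, 12, 21, None, None, None, 22]
Rule: A leaf has 0 children.
Per-node child counts:
  node 38: 2 child(ren)
  node 11: 2 child(ren)
  node 5: 0 child(ren)
  node 15: 2 child(ren)
  node 12: 0 child(ren)
  node 21: 1 child(ren)
  node 22: 0 child(ren)
  node 45: 0 child(ren)
Matching nodes: [5, 12, 22, 45]
Count of leaf nodes: 4


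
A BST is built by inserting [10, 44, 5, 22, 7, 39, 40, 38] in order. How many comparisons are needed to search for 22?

Search path for 22: 10 -> 44 -> 22
Found: True
Comparisons: 3


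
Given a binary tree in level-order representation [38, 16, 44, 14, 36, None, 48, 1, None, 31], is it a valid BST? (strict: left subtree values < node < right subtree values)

Level-order array: [38, 16, 44, 14, 36, None, 48, 1, None, 31]
Validate using subtree bounds (lo, hi): at each node, require lo < value < hi,
then recurse left with hi=value and right with lo=value.
Preorder trace (stopping at first violation):
  at node 38 with bounds (-inf, +inf): OK
  at node 16 with bounds (-inf, 38): OK
  at node 14 with bounds (-inf, 16): OK
  at node 1 with bounds (-inf, 14): OK
  at node 36 with bounds (16, 38): OK
  at node 31 with bounds (16, 36): OK
  at node 44 with bounds (38, +inf): OK
  at node 48 with bounds (44, +inf): OK
No violation found at any node.
Result: Valid BST


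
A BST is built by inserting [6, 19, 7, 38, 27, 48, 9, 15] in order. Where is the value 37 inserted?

Starting tree (level order): [6, None, 19, 7, 38, None, 9, 27, 48, None, 15]
Insertion path: 6 -> 19 -> 38 -> 27
Result: insert 37 as right child of 27
Final tree (level order): [6, None, 19, 7, 38, None, 9, 27, 48, None, 15, None, 37]


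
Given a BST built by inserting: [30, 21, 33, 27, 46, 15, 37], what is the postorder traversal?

Tree insertion order: [30, 21, 33, 27, 46, 15, 37]
Tree (level-order array): [30, 21, 33, 15, 27, None, 46, None, None, None, None, 37]
Postorder traversal: [15, 27, 21, 37, 46, 33, 30]


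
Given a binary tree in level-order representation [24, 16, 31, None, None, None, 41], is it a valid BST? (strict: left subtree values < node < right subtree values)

Level-order array: [24, 16, 31, None, None, None, 41]
Validate using subtree bounds (lo, hi): at each node, require lo < value < hi,
then recurse left with hi=value and right with lo=value.
Preorder trace (stopping at first violation):
  at node 24 with bounds (-inf, +inf): OK
  at node 16 with bounds (-inf, 24): OK
  at node 31 with bounds (24, +inf): OK
  at node 41 with bounds (31, +inf): OK
No violation found at any node.
Result: Valid BST


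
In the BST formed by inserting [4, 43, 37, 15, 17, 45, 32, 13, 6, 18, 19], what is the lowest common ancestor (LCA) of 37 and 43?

Tree insertion order: [4, 43, 37, 15, 17, 45, 32, 13, 6, 18, 19]
Tree (level-order array): [4, None, 43, 37, 45, 15, None, None, None, 13, 17, 6, None, None, 32, None, None, 18, None, None, 19]
In a BST, the LCA of p=37, q=43 is the first node v on the
root-to-leaf path with p <= v <= q (go left if both < v, right if both > v).
Walk from root:
  at 4: both 37 and 43 > 4, go right
  at 43: 37 <= 43 <= 43, this is the LCA
LCA = 43


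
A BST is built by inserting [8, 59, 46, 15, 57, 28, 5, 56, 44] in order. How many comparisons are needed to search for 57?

Search path for 57: 8 -> 59 -> 46 -> 57
Found: True
Comparisons: 4


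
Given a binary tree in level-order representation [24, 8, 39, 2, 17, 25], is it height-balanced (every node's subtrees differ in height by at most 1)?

Tree (level-order array): [24, 8, 39, 2, 17, 25]
Definition: a tree is height-balanced if, at every node, |h(left) - h(right)| <= 1 (empty subtree has height -1).
Bottom-up per-node check:
  node 2: h_left=-1, h_right=-1, diff=0 [OK], height=0
  node 17: h_left=-1, h_right=-1, diff=0 [OK], height=0
  node 8: h_left=0, h_right=0, diff=0 [OK], height=1
  node 25: h_left=-1, h_right=-1, diff=0 [OK], height=0
  node 39: h_left=0, h_right=-1, diff=1 [OK], height=1
  node 24: h_left=1, h_right=1, diff=0 [OK], height=2
All nodes satisfy the balance condition.
Result: Balanced


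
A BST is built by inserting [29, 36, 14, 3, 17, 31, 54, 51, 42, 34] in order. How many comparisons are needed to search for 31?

Search path for 31: 29 -> 36 -> 31
Found: True
Comparisons: 3


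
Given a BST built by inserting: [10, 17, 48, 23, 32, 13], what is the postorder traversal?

Tree insertion order: [10, 17, 48, 23, 32, 13]
Tree (level-order array): [10, None, 17, 13, 48, None, None, 23, None, None, 32]
Postorder traversal: [13, 32, 23, 48, 17, 10]


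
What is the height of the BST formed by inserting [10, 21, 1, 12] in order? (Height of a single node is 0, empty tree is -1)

Insertion order: [10, 21, 1, 12]
Tree (level-order array): [10, 1, 21, None, None, 12]
Compute height bottom-up (empty subtree = -1):
  height(1) = 1 + max(-1, -1) = 0
  height(12) = 1 + max(-1, -1) = 0
  height(21) = 1 + max(0, -1) = 1
  height(10) = 1 + max(0, 1) = 2
Height = 2


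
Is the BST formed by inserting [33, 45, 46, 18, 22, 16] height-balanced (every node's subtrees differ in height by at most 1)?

Tree (level-order array): [33, 18, 45, 16, 22, None, 46]
Definition: a tree is height-balanced if, at every node, |h(left) - h(right)| <= 1 (empty subtree has height -1).
Bottom-up per-node check:
  node 16: h_left=-1, h_right=-1, diff=0 [OK], height=0
  node 22: h_left=-1, h_right=-1, diff=0 [OK], height=0
  node 18: h_left=0, h_right=0, diff=0 [OK], height=1
  node 46: h_left=-1, h_right=-1, diff=0 [OK], height=0
  node 45: h_left=-1, h_right=0, diff=1 [OK], height=1
  node 33: h_left=1, h_right=1, diff=0 [OK], height=2
All nodes satisfy the balance condition.
Result: Balanced


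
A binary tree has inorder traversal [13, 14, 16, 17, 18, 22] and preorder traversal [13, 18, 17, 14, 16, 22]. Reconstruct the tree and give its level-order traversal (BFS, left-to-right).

Inorder:  [13, 14, 16, 17, 18, 22]
Preorder: [13, 18, 17, 14, 16, 22]
Algorithm: preorder visits root first, so consume preorder in order;
for each root, split the current inorder slice at that value into
left-subtree inorder and right-subtree inorder, then recurse.
Recursive splits:
  root=13; inorder splits into left=[], right=[14, 16, 17, 18, 22]
  root=18; inorder splits into left=[14, 16, 17], right=[22]
  root=17; inorder splits into left=[14, 16], right=[]
  root=14; inorder splits into left=[], right=[16]
  root=16; inorder splits into left=[], right=[]
  root=22; inorder splits into left=[], right=[]
Reconstructed level-order: [13, 18, 17, 22, 14, 16]


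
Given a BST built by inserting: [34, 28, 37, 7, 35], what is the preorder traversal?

Tree insertion order: [34, 28, 37, 7, 35]
Tree (level-order array): [34, 28, 37, 7, None, 35]
Preorder traversal: [34, 28, 7, 37, 35]


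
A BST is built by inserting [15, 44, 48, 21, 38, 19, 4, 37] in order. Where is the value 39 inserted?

Starting tree (level order): [15, 4, 44, None, None, 21, 48, 19, 38, None, None, None, None, 37]
Insertion path: 15 -> 44 -> 21 -> 38
Result: insert 39 as right child of 38
Final tree (level order): [15, 4, 44, None, None, 21, 48, 19, 38, None, None, None, None, 37, 39]


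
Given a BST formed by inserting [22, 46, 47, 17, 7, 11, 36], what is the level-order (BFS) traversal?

Tree insertion order: [22, 46, 47, 17, 7, 11, 36]
Tree (level-order array): [22, 17, 46, 7, None, 36, 47, None, 11]
BFS from the root, enqueuing left then right child of each popped node:
  queue [22] -> pop 22, enqueue [17, 46], visited so far: [22]
  queue [17, 46] -> pop 17, enqueue [7], visited so far: [22, 17]
  queue [46, 7] -> pop 46, enqueue [36, 47], visited so far: [22, 17, 46]
  queue [7, 36, 47] -> pop 7, enqueue [11], visited so far: [22, 17, 46, 7]
  queue [36, 47, 11] -> pop 36, enqueue [none], visited so far: [22, 17, 46, 7, 36]
  queue [47, 11] -> pop 47, enqueue [none], visited so far: [22, 17, 46, 7, 36, 47]
  queue [11] -> pop 11, enqueue [none], visited so far: [22, 17, 46, 7, 36, 47, 11]
Result: [22, 17, 46, 7, 36, 47, 11]


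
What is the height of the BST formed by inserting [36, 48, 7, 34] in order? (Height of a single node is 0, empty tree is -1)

Insertion order: [36, 48, 7, 34]
Tree (level-order array): [36, 7, 48, None, 34]
Compute height bottom-up (empty subtree = -1):
  height(34) = 1 + max(-1, -1) = 0
  height(7) = 1 + max(-1, 0) = 1
  height(48) = 1 + max(-1, -1) = 0
  height(36) = 1 + max(1, 0) = 2
Height = 2


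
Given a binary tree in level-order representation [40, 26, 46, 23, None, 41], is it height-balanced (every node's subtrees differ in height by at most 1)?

Tree (level-order array): [40, 26, 46, 23, None, 41]
Definition: a tree is height-balanced if, at every node, |h(left) - h(right)| <= 1 (empty subtree has height -1).
Bottom-up per-node check:
  node 23: h_left=-1, h_right=-1, diff=0 [OK], height=0
  node 26: h_left=0, h_right=-1, diff=1 [OK], height=1
  node 41: h_left=-1, h_right=-1, diff=0 [OK], height=0
  node 46: h_left=0, h_right=-1, diff=1 [OK], height=1
  node 40: h_left=1, h_right=1, diff=0 [OK], height=2
All nodes satisfy the balance condition.
Result: Balanced


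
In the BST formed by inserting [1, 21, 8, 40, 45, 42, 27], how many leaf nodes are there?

Tree built from: [1, 21, 8, 40, 45, 42, 27]
Tree (level-order array): [1, None, 21, 8, 40, None, None, 27, 45, None, None, 42]
Rule: A leaf has 0 children.
Per-node child counts:
  node 1: 1 child(ren)
  node 21: 2 child(ren)
  node 8: 0 child(ren)
  node 40: 2 child(ren)
  node 27: 0 child(ren)
  node 45: 1 child(ren)
  node 42: 0 child(ren)
Matching nodes: [8, 27, 42]
Count of leaf nodes: 3


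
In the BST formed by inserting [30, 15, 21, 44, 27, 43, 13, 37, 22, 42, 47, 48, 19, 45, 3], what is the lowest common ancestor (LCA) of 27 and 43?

Tree insertion order: [30, 15, 21, 44, 27, 43, 13, 37, 22, 42, 47, 48, 19, 45, 3]
Tree (level-order array): [30, 15, 44, 13, 21, 43, 47, 3, None, 19, 27, 37, None, 45, 48, None, None, None, None, 22, None, None, 42]
In a BST, the LCA of p=27, q=43 is the first node v on the
root-to-leaf path with p <= v <= q (go left if both < v, right if both > v).
Walk from root:
  at 30: 27 <= 30 <= 43, this is the LCA
LCA = 30


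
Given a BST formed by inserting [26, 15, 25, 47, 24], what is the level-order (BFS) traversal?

Tree insertion order: [26, 15, 25, 47, 24]
Tree (level-order array): [26, 15, 47, None, 25, None, None, 24]
BFS from the root, enqueuing left then right child of each popped node:
  queue [26] -> pop 26, enqueue [15, 47], visited so far: [26]
  queue [15, 47] -> pop 15, enqueue [25], visited so far: [26, 15]
  queue [47, 25] -> pop 47, enqueue [none], visited so far: [26, 15, 47]
  queue [25] -> pop 25, enqueue [24], visited so far: [26, 15, 47, 25]
  queue [24] -> pop 24, enqueue [none], visited so far: [26, 15, 47, 25, 24]
Result: [26, 15, 47, 25, 24]


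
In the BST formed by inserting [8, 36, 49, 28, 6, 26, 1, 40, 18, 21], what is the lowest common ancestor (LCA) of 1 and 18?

Tree insertion order: [8, 36, 49, 28, 6, 26, 1, 40, 18, 21]
Tree (level-order array): [8, 6, 36, 1, None, 28, 49, None, None, 26, None, 40, None, 18, None, None, None, None, 21]
In a BST, the LCA of p=1, q=18 is the first node v on the
root-to-leaf path with p <= v <= q (go left if both < v, right if both > v).
Walk from root:
  at 8: 1 <= 8 <= 18, this is the LCA
LCA = 8


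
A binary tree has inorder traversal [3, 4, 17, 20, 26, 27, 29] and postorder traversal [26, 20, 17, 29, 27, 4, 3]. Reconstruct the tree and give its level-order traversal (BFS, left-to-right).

Inorder:   [3, 4, 17, 20, 26, 27, 29]
Postorder: [26, 20, 17, 29, 27, 4, 3]
Algorithm: postorder visits root last, so walk postorder right-to-left;
each value is the root of the current inorder slice — split it at that
value, recurse on the right subtree first, then the left.
Recursive splits:
  root=3; inorder splits into left=[], right=[4, 17, 20, 26, 27, 29]
  root=4; inorder splits into left=[], right=[17, 20, 26, 27, 29]
  root=27; inorder splits into left=[17, 20, 26], right=[29]
  root=29; inorder splits into left=[], right=[]
  root=17; inorder splits into left=[], right=[20, 26]
  root=20; inorder splits into left=[], right=[26]
  root=26; inorder splits into left=[], right=[]
Reconstructed level-order: [3, 4, 27, 17, 29, 20, 26]


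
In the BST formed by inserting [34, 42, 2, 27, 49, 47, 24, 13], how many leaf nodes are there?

Tree built from: [34, 42, 2, 27, 49, 47, 24, 13]
Tree (level-order array): [34, 2, 42, None, 27, None, 49, 24, None, 47, None, 13]
Rule: A leaf has 0 children.
Per-node child counts:
  node 34: 2 child(ren)
  node 2: 1 child(ren)
  node 27: 1 child(ren)
  node 24: 1 child(ren)
  node 13: 0 child(ren)
  node 42: 1 child(ren)
  node 49: 1 child(ren)
  node 47: 0 child(ren)
Matching nodes: [13, 47]
Count of leaf nodes: 2


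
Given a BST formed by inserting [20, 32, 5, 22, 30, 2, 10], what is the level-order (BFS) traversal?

Tree insertion order: [20, 32, 5, 22, 30, 2, 10]
Tree (level-order array): [20, 5, 32, 2, 10, 22, None, None, None, None, None, None, 30]
BFS from the root, enqueuing left then right child of each popped node:
  queue [20] -> pop 20, enqueue [5, 32], visited so far: [20]
  queue [5, 32] -> pop 5, enqueue [2, 10], visited so far: [20, 5]
  queue [32, 2, 10] -> pop 32, enqueue [22], visited so far: [20, 5, 32]
  queue [2, 10, 22] -> pop 2, enqueue [none], visited so far: [20, 5, 32, 2]
  queue [10, 22] -> pop 10, enqueue [none], visited so far: [20, 5, 32, 2, 10]
  queue [22] -> pop 22, enqueue [30], visited so far: [20, 5, 32, 2, 10, 22]
  queue [30] -> pop 30, enqueue [none], visited so far: [20, 5, 32, 2, 10, 22, 30]
Result: [20, 5, 32, 2, 10, 22, 30]
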